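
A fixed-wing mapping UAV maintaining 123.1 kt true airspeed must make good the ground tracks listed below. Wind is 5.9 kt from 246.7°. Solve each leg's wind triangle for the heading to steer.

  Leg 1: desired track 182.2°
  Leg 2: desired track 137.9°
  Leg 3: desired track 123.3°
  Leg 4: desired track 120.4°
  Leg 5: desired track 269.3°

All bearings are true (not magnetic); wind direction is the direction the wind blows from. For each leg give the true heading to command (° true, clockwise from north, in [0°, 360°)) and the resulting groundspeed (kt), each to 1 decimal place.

Leg 1: heading=184.7°, groundspeed=120.4 kt
Leg 2: heading=140.5°, groundspeed=124.9 kt
Leg 3: heading=125.6°, groundspeed=126.2 kt
Leg 4: heading=122.6°, groundspeed=126.5 kt
Leg 5: heading=268.2°, groundspeed=117.6 kt

Leg 1: desired track 182.2°; wind correction +2.5° → command heading 184.7°, groundspeed 120.4 kt
Leg 2: desired track 137.9°; wind correction +2.6° → command heading 140.5°, groundspeed 124.9 kt
Leg 3: desired track 123.3°; wind correction +2.3° → command heading 125.6°, groundspeed 126.2 kt
Leg 4: desired track 120.4°; wind correction +2.2° → command heading 122.6°, groundspeed 126.5 kt
Leg 5: desired track 269.3°; wind correction -1.1° → command heading 268.2°, groundspeed 117.6 kt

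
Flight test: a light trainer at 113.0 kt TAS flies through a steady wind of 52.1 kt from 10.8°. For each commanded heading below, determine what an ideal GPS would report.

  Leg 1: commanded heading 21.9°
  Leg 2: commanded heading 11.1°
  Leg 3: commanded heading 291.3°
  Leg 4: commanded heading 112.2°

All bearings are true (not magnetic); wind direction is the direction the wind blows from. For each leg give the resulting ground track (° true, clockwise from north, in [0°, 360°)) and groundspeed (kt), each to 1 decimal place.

Leg 1: track=31.1°, groundspeed=62.7 kt
Leg 2: track=11.4°, groundspeed=60.9 kt
Leg 3: track=265.0°, groundspeed=115.5 kt
Leg 4: track=134.7°, groundspeed=133.5 kt

Leg 1: heading 21.9°; drift +9.2° → track 31.1°, groundspeed 62.7 kt
Leg 2: heading 11.1°; drift +0.3° → track 11.4°, groundspeed 60.9 kt
Leg 3: heading 291.3°; drift -26.3° → track 265.0°, groundspeed 115.5 kt
Leg 4: heading 112.2°; drift +22.5° → track 134.7°, groundspeed 133.5 kt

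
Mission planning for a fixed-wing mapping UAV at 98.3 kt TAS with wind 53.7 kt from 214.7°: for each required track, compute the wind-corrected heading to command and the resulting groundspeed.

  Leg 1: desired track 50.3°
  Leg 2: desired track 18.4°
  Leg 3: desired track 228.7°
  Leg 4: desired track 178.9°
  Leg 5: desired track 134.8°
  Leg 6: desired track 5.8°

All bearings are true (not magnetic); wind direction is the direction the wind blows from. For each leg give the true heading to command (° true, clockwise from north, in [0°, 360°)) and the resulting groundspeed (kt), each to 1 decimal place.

Leg 1: desired track 50.3°; wind correction +8.4° → command heading 58.7°, groundspeed 149.0 kt
Leg 2: desired track 18.4°; wind correction -8.8° → command heading 9.6°, groundspeed 148.7 kt
Leg 3: desired track 228.7°; wind correction -7.6° → command heading 221.1°, groundspeed 45.3 kt
Leg 4: desired track 178.9°; wind correction +18.6° → command heading 197.5°, groundspeed 49.6 kt
Leg 5: desired track 134.8°; wind correction +32.5° → command heading 167.3°, groundspeed 73.5 kt
Leg 6: desired track 5.8°; wind correction -15.3° → command heading 350.5°, groundspeed 141.8 kt

Leg 1: heading=58.7°, groundspeed=149.0 kt
Leg 2: heading=9.6°, groundspeed=148.7 kt
Leg 3: heading=221.1°, groundspeed=45.3 kt
Leg 4: heading=197.5°, groundspeed=49.6 kt
Leg 5: heading=167.3°, groundspeed=73.5 kt
Leg 6: heading=350.5°, groundspeed=141.8 kt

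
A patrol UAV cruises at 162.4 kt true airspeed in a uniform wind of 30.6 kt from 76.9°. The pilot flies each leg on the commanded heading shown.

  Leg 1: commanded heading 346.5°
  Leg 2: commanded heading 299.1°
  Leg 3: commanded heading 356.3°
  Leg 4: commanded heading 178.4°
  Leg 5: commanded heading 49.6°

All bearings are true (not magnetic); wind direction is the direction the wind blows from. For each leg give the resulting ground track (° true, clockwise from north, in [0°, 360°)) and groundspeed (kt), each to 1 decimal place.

Leg 1: track=335.8°, groundspeed=165.5 kt
Leg 2: track=292.8°, groundspeed=186.2 kt
Leg 3: track=345.4°, groundspeed=160.3 kt
Leg 4: track=188.5°, groundspeed=171.1 kt
Leg 5: track=43.7°, groundspeed=135.9 kt

Leg 1: heading 346.5°; drift -10.7° → track 335.8°, groundspeed 165.5 kt
Leg 2: heading 299.1°; drift -6.3° → track 292.8°, groundspeed 186.2 kt
Leg 3: heading 356.3°; drift -10.9° → track 345.4°, groundspeed 160.3 kt
Leg 4: heading 178.4°; drift +10.1° → track 188.5°, groundspeed 171.1 kt
Leg 5: heading 49.6°; drift -5.9° → track 43.7°, groundspeed 135.9 kt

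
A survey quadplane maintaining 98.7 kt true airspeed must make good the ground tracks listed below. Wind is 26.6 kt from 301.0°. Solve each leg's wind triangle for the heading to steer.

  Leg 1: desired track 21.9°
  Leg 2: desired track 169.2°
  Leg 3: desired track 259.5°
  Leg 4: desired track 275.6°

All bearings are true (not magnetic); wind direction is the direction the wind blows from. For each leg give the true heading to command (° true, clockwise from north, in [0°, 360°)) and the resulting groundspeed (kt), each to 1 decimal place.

Leg 1: heading=6.5°, groundspeed=90.9 kt
Leg 2: heading=180.8°, groundspeed=114.4 kt
Leg 3: heading=269.8°, groundspeed=77.2 kt
Leg 4: heading=282.2°, groundspeed=74.0 kt

Leg 1: desired track 21.9°; wind correction -15.4° → command heading 6.5°, groundspeed 90.9 kt
Leg 2: desired track 169.2°; wind correction +11.6° → command heading 180.8°, groundspeed 114.4 kt
Leg 3: desired track 259.5°; wind correction +10.3° → command heading 269.8°, groundspeed 77.2 kt
Leg 4: desired track 275.6°; wind correction +6.6° → command heading 282.2°, groundspeed 74.0 kt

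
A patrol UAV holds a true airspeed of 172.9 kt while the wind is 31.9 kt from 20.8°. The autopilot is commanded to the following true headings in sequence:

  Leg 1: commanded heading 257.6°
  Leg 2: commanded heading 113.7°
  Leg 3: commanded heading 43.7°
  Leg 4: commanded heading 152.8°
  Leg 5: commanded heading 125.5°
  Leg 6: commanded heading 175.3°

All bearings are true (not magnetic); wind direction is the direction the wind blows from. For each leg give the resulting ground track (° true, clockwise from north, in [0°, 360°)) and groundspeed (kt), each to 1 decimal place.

Leg 1: heading 257.6°; drift -8.0° → track 249.6°, groundspeed 192.2 kt
Leg 2: heading 113.7°; drift +10.3° → track 124.0°, groundspeed 177.4 kt
Leg 3: heading 43.7°; drift +4.9° → track 48.6°, groundspeed 144.1 kt
Leg 4: heading 152.8°; drift +7.0° → track 159.8°, groundspeed 195.7 kt
Leg 5: heading 125.5°; drift +9.7° → track 135.2°, groundspeed 183.6 kt
Leg 6: heading 175.3°; drift +3.9° → track 179.2°, groundspeed 202.2 kt

Leg 1: track=249.6°, groundspeed=192.2 kt
Leg 2: track=124.0°, groundspeed=177.4 kt
Leg 3: track=48.6°, groundspeed=144.1 kt
Leg 4: track=159.8°, groundspeed=195.7 kt
Leg 5: track=135.2°, groundspeed=183.6 kt
Leg 6: track=179.2°, groundspeed=202.2 kt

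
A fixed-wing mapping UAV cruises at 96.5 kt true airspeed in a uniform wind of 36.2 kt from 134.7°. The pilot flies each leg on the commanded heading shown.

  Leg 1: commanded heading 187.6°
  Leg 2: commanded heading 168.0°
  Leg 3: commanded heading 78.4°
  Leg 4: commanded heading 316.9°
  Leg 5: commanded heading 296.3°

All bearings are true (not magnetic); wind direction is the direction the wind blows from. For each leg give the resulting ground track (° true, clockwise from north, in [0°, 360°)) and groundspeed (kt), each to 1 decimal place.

Leg 1: heading 187.6°; drift +21.1° → track 208.7°, groundspeed 80.1 kt
Leg 2: heading 168.0°; drift +16.7° → track 184.7°, groundspeed 69.2 kt
Leg 3: heading 78.4°; drift -21.5° → track 56.9°, groundspeed 82.1 kt
Leg 4: heading 316.9°; drift -0.6° → track 316.3°, groundspeed 132.7 kt
Leg 5: heading 296.3°; drift +5.0° → track 301.3°, groundspeed 131.3 kt

Leg 1: track=208.7°, groundspeed=80.1 kt
Leg 2: track=184.7°, groundspeed=69.2 kt
Leg 3: track=56.9°, groundspeed=82.1 kt
Leg 4: track=316.3°, groundspeed=132.7 kt
Leg 5: track=301.3°, groundspeed=131.3 kt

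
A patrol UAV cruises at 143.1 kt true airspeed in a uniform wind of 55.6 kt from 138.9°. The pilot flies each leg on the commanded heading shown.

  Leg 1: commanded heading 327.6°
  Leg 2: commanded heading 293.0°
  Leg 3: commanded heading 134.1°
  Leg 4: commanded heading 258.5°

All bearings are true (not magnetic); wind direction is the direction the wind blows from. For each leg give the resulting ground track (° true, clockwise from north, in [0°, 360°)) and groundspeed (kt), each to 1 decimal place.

Leg 1: heading 327.6°; drift -2.4° → track 325.2°, groundspeed 198.2 kt
Leg 2: heading 293.0°; drift +7.2° → track 300.2°, groundspeed 194.6 kt
Leg 3: heading 134.1°; drift -3.0° → track 131.1°, groundspeed 87.8 kt
Leg 4: heading 258.5°; drift +15.8° → track 274.3°, groundspeed 177.3 kt

Leg 1: track=325.2°, groundspeed=198.2 kt
Leg 2: track=300.2°, groundspeed=194.6 kt
Leg 3: track=131.1°, groundspeed=87.8 kt
Leg 4: track=274.3°, groundspeed=177.3 kt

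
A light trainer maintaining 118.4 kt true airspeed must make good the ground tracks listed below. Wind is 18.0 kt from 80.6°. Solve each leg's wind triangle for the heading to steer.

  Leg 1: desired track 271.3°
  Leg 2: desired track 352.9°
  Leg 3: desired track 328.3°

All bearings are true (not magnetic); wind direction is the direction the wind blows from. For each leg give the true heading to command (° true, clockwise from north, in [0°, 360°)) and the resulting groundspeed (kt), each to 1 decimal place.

Leg 1: desired track 271.3°; wind correction +1.6° → command heading 272.9°, groundspeed 136.0 kt
Leg 2: desired track 352.9°; wind correction +8.7° → command heading 1.6°, groundspeed 116.3 kt
Leg 3: desired track 328.3°; wind correction +8.1° → command heading 336.4°, groundspeed 124.1 kt

Leg 1: heading=272.9°, groundspeed=136.0 kt
Leg 2: heading=1.6°, groundspeed=116.3 kt
Leg 3: heading=336.4°, groundspeed=124.1 kt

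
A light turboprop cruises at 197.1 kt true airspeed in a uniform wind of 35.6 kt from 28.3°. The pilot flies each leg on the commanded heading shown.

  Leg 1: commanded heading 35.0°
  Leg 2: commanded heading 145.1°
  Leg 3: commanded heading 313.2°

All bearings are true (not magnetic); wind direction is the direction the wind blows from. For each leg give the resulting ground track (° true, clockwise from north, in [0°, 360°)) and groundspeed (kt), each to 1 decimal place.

Leg 1: track=36.5°, groundspeed=161.8 kt
Leg 2: track=153.6°, groundspeed=215.5 kt
Leg 3: track=302.8°, groundspeed=191.1 kt

Leg 1: heading 35.0°; drift +1.5° → track 36.5°, groundspeed 161.8 kt
Leg 2: heading 145.1°; drift +8.5° → track 153.6°, groundspeed 215.5 kt
Leg 3: heading 313.2°; drift -10.4° → track 302.8°, groundspeed 191.1 kt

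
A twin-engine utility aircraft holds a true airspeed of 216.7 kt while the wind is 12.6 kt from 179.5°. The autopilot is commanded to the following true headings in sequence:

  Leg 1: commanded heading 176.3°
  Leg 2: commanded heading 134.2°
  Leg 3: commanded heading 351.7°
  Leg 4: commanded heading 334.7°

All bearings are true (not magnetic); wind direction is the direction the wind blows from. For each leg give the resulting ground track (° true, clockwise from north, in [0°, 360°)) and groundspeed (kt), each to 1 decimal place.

Leg 1: track=176.1°, groundspeed=204.1 kt
Leg 2: track=131.7°, groundspeed=208.0 kt
Leg 3: track=352.1°, groundspeed=229.2 kt
Leg 4: track=336.0°, groundspeed=228.2 kt

Leg 1: heading 176.3°; drift -0.2° → track 176.1°, groundspeed 204.1 kt
Leg 2: heading 134.2°; drift -2.5° → track 131.7°, groundspeed 208.0 kt
Leg 3: heading 351.7°; drift +0.4° → track 352.1°, groundspeed 229.2 kt
Leg 4: heading 334.7°; drift +1.3° → track 336.0°, groundspeed 228.2 kt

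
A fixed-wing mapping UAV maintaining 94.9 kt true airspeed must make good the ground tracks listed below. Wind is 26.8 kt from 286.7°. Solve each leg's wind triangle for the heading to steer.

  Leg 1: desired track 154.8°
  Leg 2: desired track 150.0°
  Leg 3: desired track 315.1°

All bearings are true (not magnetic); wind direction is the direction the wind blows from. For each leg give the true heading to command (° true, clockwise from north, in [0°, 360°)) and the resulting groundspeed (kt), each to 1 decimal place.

Leg 1: desired track 154.8°; wind correction +12.1° → command heading 166.9°, groundspeed 110.7 kt
Leg 2: desired track 150.0°; wind correction +11.2° → command heading 161.2°, groundspeed 112.6 kt
Leg 3: desired track 315.1°; wind correction -7.7° → command heading 307.4°, groundspeed 70.5 kt

Leg 1: heading=166.9°, groundspeed=110.7 kt
Leg 2: heading=161.2°, groundspeed=112.6 kt
Leg 3: heading=307.4°, groundspeed=70.5 kt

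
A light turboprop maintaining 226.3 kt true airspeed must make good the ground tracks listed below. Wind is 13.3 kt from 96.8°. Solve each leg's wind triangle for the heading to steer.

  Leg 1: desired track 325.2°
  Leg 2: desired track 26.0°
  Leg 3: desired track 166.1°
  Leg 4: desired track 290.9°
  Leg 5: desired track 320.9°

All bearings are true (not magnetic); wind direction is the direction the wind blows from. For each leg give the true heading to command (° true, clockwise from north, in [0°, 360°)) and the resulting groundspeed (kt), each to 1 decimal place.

Leg 1: desired track 325.2°; wind correction +2.5° → command heading 327.7°, groundspeed 234.9 kt
Leg 2: desired track 26.0°; wind correction +3.2° → command heading 29.2°, groundspeed 221.6 kt
Leg 3: desired track 166.1°; wind correction -3.2° → command heading 162.9°, groundspeed 221.3 kt
Leg 4: desired track 290.9°; wind correction +0.8° → command heading 291.7°, groundspeed 239.2 kt
Leg 5: desired track 320.9°; wind correction +2.3° → command heading 323.2°, groundspeed 235.7 kt

Leg 1: heading=327.7°, groundspeed=234.9 kt
Leg 2: heading=29.2°, groundspeed=221.6 kt
Leg 3: heading=162.9°, groundspeed=221.3 kt
Leg 4: heading=291.7°, groundspeed=239.2 kt
Leg 5: heading=323.2°, groundspeed=235.7 kt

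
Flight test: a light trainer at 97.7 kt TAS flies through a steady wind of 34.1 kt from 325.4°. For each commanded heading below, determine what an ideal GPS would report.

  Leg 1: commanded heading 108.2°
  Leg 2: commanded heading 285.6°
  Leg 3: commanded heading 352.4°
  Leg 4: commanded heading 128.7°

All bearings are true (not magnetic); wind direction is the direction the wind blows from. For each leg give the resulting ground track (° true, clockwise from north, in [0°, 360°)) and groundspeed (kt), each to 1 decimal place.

Leg 1: heading 108.2°; drift +9.4° → track 117.6°, groundspeed 126.6 kt
Leg 2: heading 285.6°; drift -17.0° → track 268.6°, groundspeed 74.8 kt
Leg 3: heading 352.4°; drift +13.0° → track 5.4°, groundspeed 69.1 kt
Leg 4: heading 128.7°; drift +4.3° → track 133.0°, groundspeed 130.7 kt

Leg 1: track=117.6°, groundspeed=126.6 kt
Leg 2: track=268.6°, groundspeed=74.8 kt
Leg 3: track=5.4°, groundspeed=69.1 kt
Leg 4: track=133.0°, groundspeed=130.7 kt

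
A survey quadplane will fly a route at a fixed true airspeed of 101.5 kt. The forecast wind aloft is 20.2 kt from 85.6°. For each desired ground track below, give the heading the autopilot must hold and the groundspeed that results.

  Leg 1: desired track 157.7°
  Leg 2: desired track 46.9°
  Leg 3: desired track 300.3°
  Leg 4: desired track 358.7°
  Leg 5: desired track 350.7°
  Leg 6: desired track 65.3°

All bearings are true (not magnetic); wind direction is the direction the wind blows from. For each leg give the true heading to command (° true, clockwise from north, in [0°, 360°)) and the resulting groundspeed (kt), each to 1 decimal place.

Leg 1: heading=146.8°, groundspeed=93.5 kt
Leg 2: heading=54.0°, groundspeed=84.9 kt
Leg 3: heading=306.8°, groundspeed=117.5 kt
Leg 4: heading=10.2°, groundspeed=98.4 kt
Leg 5: heading=2.1°, groundspeed=101.2 kt
Leg 6: heading=69.3°, groundspeed=82.3 kt

Leg 1: desired track 157.7°; wind correction -10.9° → command heading 146.8°, groundspeed 93.5 kt
Leg 2: desired track 46.9°; wind correction +7.1° → command heading 54.0°, groundspeed 84.9 kt
Leg 3: desired track 300.3°; wind correction +6.5° → command heading 306.8°, groundspeed 117.5 kt
Leg 4: desired track 358.7°; wind correction +11.5° → command heading 10.2°, groundspeed 98.4 kt
Leg 5: desired track 350.7°; wind correction +11.4° → command heading 2.1°, groundspeed 101.2 kt
Leg 6: desired track 65.3°; wind correction +4.0° → command heading 69.3°, groundspeed 82.3 kt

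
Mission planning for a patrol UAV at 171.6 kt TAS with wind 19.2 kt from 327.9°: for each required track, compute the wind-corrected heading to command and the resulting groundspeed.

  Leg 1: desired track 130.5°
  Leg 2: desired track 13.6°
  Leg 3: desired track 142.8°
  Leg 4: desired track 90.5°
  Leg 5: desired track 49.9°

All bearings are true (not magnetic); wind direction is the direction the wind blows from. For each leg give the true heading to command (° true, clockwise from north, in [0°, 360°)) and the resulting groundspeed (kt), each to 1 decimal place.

Leg 1: heading=128.6°, groundspeed=189.8 kt
Leg 2: heading=9.0°, groundspeed=157.6 kt
Leg 3: heading=142.2°, groundspeed=190.7 kt
Leg 4: heading=85.1°, groundspeed=181.2 kt
Leg 5: heading=43.5°, groundspeed=167.9 kt

Leg 1: desired track 130.5°; wind correction -1.9° → command heading 128.6°, groundspeed 189.8 kt
Leg 2: desired track 13.6°; wind correction -4.6° → command heading 9.0°, groundspeed 157.6 kt
Leg 3: desired track 142.8°; wind correction -0.6° → command heading 142.2°, groundspeed 190.7 kt
Leg 4: desired track 90.5°; wind correction -5.4° → command heading 85.1°, groundspeed 181.2 kt
Leg 5: desired track 49.9°; wind correction -6.4° → command heading 43.5°, groundspeed 167.9 kt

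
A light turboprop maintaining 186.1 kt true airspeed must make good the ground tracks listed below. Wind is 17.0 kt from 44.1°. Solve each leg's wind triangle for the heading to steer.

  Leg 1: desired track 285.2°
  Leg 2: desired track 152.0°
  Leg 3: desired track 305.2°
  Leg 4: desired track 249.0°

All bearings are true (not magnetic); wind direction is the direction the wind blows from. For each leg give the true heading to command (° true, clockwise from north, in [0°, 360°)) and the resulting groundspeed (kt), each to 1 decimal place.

Leg 1: heading=289.8°, groundspeed=193.7 kt
Leg 2: heading=147.0°, groundspeed=190.6 kt
Leg 3: heading=310.4°, groundspeed=188.0 kt
Leg 4: heading=251.2°, groundspeed=201.4 kt

Leg 1: desired track 285.2°; wind correction +4.6° → command heading 289.8°, groundspeed 193.7 kt
Leg 2: desired track 152.0°; wind correction -5.0° → command heading 147.0°, groundspeed 190.6 kt
Leg 3: desired track 305.2°; wind correction +5.2° → command heading 310.4°, groundspeed 188.0 kt
Leg 4: desired track 249.0°; wind correction +2.2° → command heading 251.2°, groundspeed 201.4 kt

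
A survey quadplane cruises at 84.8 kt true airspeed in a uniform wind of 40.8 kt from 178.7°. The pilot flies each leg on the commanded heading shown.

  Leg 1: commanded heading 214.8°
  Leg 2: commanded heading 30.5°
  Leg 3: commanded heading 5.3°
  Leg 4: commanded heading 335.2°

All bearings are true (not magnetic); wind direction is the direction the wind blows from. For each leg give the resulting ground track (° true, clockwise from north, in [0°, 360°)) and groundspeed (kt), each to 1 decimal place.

Leg 1: track=239.7°, groundspeed=57.1 kt
Leg 2: track=20.3°, groundspeed=121.4 kt
Leg 3: track=3.2°, groundspeed=125.4 kt
Leg 4: track=342.8°, groundspeed=123.3 kt

Leg 1: heading 214.8°; drift +24.9° → track 239.7°, groundspeed 57.1 kt
Leg 2: heading 30.5°; drift -10.2° → track 20.3°, groundspeed 121.4 kt
Leg 3: heading 5.3°; drift -2.1° → track 3.2°, groundspeed 125.4 kt
Leg 4: heading 335.2°; drift +7.6° → track 342.8°, groundspeed 123.3 kt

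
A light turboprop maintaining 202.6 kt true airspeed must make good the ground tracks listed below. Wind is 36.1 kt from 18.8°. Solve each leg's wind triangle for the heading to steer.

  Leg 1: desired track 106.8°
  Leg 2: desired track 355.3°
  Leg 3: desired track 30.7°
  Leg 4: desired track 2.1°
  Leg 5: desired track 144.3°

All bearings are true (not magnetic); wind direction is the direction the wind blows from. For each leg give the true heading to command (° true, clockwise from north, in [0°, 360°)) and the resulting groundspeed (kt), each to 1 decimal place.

Leg 1: desired track 106.8°; wind correction -10.3° → command heading 96.5°, groundspeed 198.1 kt
Leg 2: desired track 355.3°; wind correction +4.1° → command heading 359.4°, groundspeed 169.0 kt
Leg 3: desired track 30.7°; wind correction -2.1° → command heading 28.6°, groundspeed 167.1 kt
Leg 4: desired track 2.1°; wind correction +2.9° → command heading 5.0°, groundspeed 167.8 kt
Leg 5: desired track 144.3°; wind correction -8.3° → command heading 136.0°, groundspeed 221.4 kt

Leg 1: heading=96.5°, groundspeed=198.1 kt
Leg 2: heading=359.4°, groundspeed=169.0 kt
Leg 3: heading=28.6°, groundspeed=167.1 kt
Leg 4: heading=5.0°, groundspeed=167.8 kt
Leg 5: heading=136.0°, groundspeed=221.4 kt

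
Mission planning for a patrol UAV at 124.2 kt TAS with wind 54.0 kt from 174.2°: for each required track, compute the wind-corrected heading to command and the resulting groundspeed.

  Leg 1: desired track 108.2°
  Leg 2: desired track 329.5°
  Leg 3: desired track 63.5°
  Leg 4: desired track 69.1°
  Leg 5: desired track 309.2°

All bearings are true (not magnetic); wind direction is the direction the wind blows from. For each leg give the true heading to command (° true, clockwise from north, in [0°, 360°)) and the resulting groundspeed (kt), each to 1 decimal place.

Leg 1: heading=131.6°, groundspeed=92.0 kt
Leg 2: heading=319.0°, groundspeed=171.2 kt
Leg 3: heading=87.5°, groundspeed=132.6 kt
Leg 4: heading=93.9°, groundspeed=126.8 kt
Leg 5: heading=291.3°, groundspeed=156.4 kt

Leg 1: desired track 108.2°; wind correction +23.4° → command heading 131.6°, groundspeed 92.0 kt
Leg 2: desired track 329.5°; wind correction -10.5° → command heading 319.0°, groundspeed 171.2 kt
Leg 3: desired track 63.5°; wind correction +24.0° → command heading 87.5°, groundspeed 132.6 kt
Leg 4: desired track 69.1°; wind correction +24.8° → command heading 93.9°, groundspeed 126.8 kt
Leg 5: desired track 309.2°; wind correction -17.9° → command heading 291.3°, groundspeed 156.4 kt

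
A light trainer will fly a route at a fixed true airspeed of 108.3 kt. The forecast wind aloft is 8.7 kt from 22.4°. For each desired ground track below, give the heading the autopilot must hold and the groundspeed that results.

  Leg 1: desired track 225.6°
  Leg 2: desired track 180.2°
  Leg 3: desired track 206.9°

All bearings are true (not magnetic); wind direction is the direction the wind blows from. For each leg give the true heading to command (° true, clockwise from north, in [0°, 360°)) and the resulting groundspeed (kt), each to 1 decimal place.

Leg 1: heading=227.4°, groundspeed=116.2 kt
Leg 2: heading=178.5°, groundspeed=116.3 kt
Leg 3: heading=207.3°, groundspeed=117.0 kt

Leg 1: desired track 225.6°; wind correction +1.8° → command heading 227.4°, groundspeed 116.2 kt
Leg 2: desired track 180.2°; wind correction -1.7° → command heading 178.5°, groundspeed 116.3 kt
Leg 3: desired track 206.9°; wind correction +0.4° → command heading 207.3°, groundspeed 117.0 kt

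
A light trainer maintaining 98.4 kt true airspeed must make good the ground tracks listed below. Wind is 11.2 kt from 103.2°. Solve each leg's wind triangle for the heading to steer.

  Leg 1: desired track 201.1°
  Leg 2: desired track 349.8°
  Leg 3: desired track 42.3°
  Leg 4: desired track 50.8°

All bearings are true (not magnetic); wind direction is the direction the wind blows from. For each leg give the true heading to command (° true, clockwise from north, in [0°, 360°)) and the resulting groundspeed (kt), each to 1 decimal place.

Leg 1: desired track 201.1°; wind correction -6.5° → command heading 194.6°, groundspeed 99.3 kt
Leg 2: desired track 349.8°; wind correction +6.0° → command heading 355.8°, groundspeed 102.3 kt
Leg 3: desired track 42.3°; wind correction +5.7° → command heading 48.0°, groundspeed 92.5 kt
Leg 4: desired track 50.8°; wind correction +5.2° → command heading 56.0°, groundspeed 91.2 kt

Leg 1: heading=194.6°, groundspeed=99.3 kt
Leg 2: heading=355.8°, groundspeed=102.3 kt
Leg 3: heading=48.0°, groundspeed=92.5 kt
Leg 4: heading=56.0°, groundspeed=91.2 kt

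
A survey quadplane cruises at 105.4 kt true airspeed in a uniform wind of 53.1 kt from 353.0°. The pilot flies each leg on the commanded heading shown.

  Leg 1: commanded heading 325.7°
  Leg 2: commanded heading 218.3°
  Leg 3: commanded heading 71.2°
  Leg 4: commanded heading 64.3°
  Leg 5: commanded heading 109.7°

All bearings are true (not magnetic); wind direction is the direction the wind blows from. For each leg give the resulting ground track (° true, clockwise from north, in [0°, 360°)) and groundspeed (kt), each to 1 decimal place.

Leg 1: heading 325.7°; drift -22.7° → track 303.0°, groundspeed 63.1 kt
Leg 2: heading 218.3°; drift -14.8° → track 203.5°, groundspeed 147.7 kt
Leg 3: heading 71.2°; drift +28.8° → track 100.0°, groundspeed 107.9 kt
Leg 4: heading 64.3°; drift +29.6° → track 93.9°, groundspeed 101.7 kt
Leg 5: heading 109.7°; drift +20.2° → track 129.9°, groundspeed 137.7 kt

Leg 1: track=303.0°, groundspeed=63.1 kt
Leg 2: track=203.5°, groundspeed=147.7 kt
Leg 3: track=100.0°, groundspeed=107.9 kt
Leg 4: track=93.9°, groundspeed=101.7 kt
Leg 5: track=129.9°, groundspeed=137.7 kt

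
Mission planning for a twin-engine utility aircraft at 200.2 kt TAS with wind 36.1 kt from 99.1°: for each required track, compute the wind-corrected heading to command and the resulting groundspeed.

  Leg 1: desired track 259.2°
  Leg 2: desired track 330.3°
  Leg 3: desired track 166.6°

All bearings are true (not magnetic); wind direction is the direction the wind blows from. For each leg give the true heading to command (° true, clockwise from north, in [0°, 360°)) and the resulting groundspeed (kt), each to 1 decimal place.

Leg 1: desired track 259.2°; wind correction -3.5° → command heading 255.7°, groundspeed 233.8 kt
Leg 2: desired track 330.3°; wind correction +8.1° → command heading 338.4°, groundspeed 220.8 kt
Leg 3: desired track 166.6°; wind correction -9.6° → command heading 157.0°, groundspeed 183.6 kt

Leg 1: heading=255.7°, groundspeed=233.8 kt
Leg 2: heading=338.4°, groundspeed=220.8 kt
Leg 3: heading=157.0°, groundspeed=183.6 kt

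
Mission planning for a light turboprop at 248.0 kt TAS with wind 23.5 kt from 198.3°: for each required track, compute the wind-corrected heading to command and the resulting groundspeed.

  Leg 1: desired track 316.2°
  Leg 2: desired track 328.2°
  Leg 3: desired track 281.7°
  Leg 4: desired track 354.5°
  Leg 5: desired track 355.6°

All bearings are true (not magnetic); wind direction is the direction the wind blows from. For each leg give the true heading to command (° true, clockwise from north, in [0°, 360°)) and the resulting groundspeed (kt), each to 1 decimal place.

Leg 1: desired track 316.2°; wind correction -4.8° → command heading 311.4°, groundspeed 258.1 kt
Leg 2: desired track 328.2°; wind correction -4.2° → command heading 324.0°, groundspeed 262.4 kt
Leg 3: desired track 281.7°; wind correction -5.4° → command heading 276.3°, groundspeed 244.2 kt
Leg 4: desired track 354.5°; wind correction -2.2° → command heading 352.3°, groundspeed 269.3 kt
Leg 5: desired track 355.6°; wind correction -2.1° → command heading 353.5°, groundspeed 269.5 kt

Leg 1: heading=311.4°, groundspeed=258.1 kt
Leg 2: heading=324.0°, groundspeed=262.4 kt
Leg 3: heading=276.3°, groundspeed=244.2 kt
Leg 4: heading=352.3°, groundspeed=269.3 kt
Leg 5: heading=353.5°, groundspeed=269.5 kt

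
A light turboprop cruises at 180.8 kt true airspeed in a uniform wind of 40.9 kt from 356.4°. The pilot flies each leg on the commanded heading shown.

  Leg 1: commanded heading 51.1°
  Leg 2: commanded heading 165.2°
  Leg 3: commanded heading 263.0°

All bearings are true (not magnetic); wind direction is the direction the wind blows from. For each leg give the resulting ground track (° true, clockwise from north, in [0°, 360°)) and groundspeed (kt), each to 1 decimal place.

Leg 1: heading 51.1°; drift +12.0° → track 63.1°, groundspeed 160.7 kt
Leg 2: heading 165.2°; drift +2.1° → track 167.3°, groundspeed 221.1 kt
Leg 3: heading 263.0°; drift -12.6° → track 250.4°, groundspeed 187.7 kt

Leg 1: track=63.1°, groundspeed=160.7 kt
Leg 2: track=167.3°, groundspeed=221.1 kt
Leg 3: track=250.4°, groundspeed=187.7 kt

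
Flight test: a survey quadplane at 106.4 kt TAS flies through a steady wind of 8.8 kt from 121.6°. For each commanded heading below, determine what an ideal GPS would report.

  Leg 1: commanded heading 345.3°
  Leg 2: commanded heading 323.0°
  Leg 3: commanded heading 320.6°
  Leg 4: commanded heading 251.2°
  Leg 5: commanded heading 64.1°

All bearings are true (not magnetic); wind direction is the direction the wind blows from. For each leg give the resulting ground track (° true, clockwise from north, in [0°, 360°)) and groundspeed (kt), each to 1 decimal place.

Leg 1: track=342.2°, groundspeed=112.9 kt
Leg 2: track=321.4°, groundspeed=114.6 kt
Leg 3: track=319.2°, groundspeed=114.8 kt
Leg 4: track=254.7°, groundspeed=112.2 kt
Leg 5: track=59.9°, groundspeed=101.9 kt

Leg 1: heading 345.3°; drift -3.1° → track 342.2°, groundspeed 112.9 kt
Leg 2: heading 323.0°; drift -1.6° → track 321.4°, groundspeed 114.6 kt
Leg 3: heading 320.6°; drift -1.4° → track 319.2°, groundspeed 114.8 kt
Leg 4: heading 251.2°; drift +3.5° → track 254.7°, groundspeed 112.2 kt
Leg 5: heading 64.1°; drift -4.2° → track 59.9°, groundspeed 101.9 kt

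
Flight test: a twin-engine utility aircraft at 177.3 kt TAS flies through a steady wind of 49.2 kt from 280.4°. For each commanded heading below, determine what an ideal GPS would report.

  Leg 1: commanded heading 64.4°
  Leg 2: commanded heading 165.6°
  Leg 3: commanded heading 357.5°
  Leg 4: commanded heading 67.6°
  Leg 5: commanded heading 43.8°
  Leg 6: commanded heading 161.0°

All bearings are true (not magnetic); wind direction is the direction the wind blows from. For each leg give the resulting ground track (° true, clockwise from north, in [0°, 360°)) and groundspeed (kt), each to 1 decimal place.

Leg 1: track=72.0°, groundspeed=219.0 kt
Leg 2: track=152.9°, groundspeed=202.9 kt
Leg 3: track=13.6°, groundspeed=173.1 kt
Leg 4: track=74.5°, groundspeed=220.3 kt
Leg 5: track=55.2°, groundspeed=208.5 kt
Leg 6: track=149.0°, groundspeed=206.0 kt

Leg 1: heading 64.4°; drift +7.6° → track 72.0°, groundspeed 219.0 kt
Leg 2: heading 165.6°; drift -12.7° → track 152.9°, groundspeed 202.9 kt
Leg 3: heading 357.5°; drift +16.1° → track 13.6°, groundspeed 173.1 kt
Leg 4: heading 67.6°; drift +6.9° → track 74.5°, groundspeed 220.3 kt
Leg 5: heading 43.8°; drift +11.4° → track 55.2°, groundspeed 208.5 kt
Leg 6: heading 161.0°; drift -12.0° → track 149.0°, groundspeed 206.0 kt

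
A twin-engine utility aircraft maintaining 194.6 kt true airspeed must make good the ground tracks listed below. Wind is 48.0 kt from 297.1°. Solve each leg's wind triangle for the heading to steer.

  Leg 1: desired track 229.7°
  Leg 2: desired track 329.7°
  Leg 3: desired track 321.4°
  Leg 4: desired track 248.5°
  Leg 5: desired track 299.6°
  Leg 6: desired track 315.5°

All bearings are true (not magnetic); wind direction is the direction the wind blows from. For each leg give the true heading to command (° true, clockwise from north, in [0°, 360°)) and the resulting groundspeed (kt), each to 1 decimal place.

Leg 1: desired track 229.7°; wind correction +13.2° → command heading 242.9°, groundspeed 171.0 kt
Leg 2: desired track 329.7°; wind correction -7.6° → command heading 322.1°, groundspeed 152.4 kt
Leg 3: desired track 321.4°; wind correction -5.8° → command heading 315.6°, groundspeed 149.8 kt
Leg 4: desired track 248.5°; wind correction +10.7° → command heading 259.2°, groundspeed 159.5 kt
Leg 5: desired track 299.6°; wind correction -0.6° → command heading 299.0°, groundspeed 146.6 kt
Leg 6: desired track 315.5°; wind correction -4.5° → command heading 311.0°, groundspeed 148.5 kt

Leg 1: heading=242.9°, groundspeed=171.0 kt
Leg 2: heading=322.1°, groundspeed=152.4 kt
Leg 3: heading=315.6°, groundspeed=149.8 kt
Leg 4: heading=259.2°, groundspeed=159.5 kt
Leg 5: heading=299.0°, groundspeed=146.6 kt
Leg 6: heading=311.0°, groundspeed=148.5 kt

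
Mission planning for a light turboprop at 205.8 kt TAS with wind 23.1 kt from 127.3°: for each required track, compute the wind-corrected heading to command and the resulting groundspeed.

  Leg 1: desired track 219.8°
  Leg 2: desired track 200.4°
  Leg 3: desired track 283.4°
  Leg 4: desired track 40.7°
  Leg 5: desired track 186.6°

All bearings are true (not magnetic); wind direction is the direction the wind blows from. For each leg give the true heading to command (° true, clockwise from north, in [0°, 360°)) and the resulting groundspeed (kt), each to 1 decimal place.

Leg 1: heading=213.4°, groundspeed=205.5 kt
Leg 2: heading=194.2°, groundspeed=197.9 kt
Leg 3: heading=280.8°, groundspeed=226.7 kt
Leg 4: heading=47.1°, groundspeed=203.1 kt
Leg 5: heading=181.1°, groundspeed=193.0 kt

Leg 1: desired track 219.8°; wind correction -6.4° → command heading 213.4°, groundspeed 205.5 kt
Leg 2: desired track 200.4°; wind correction -6.2° → command heading 194.2°, groundspeed 197.9 kt
Leg 3: desired track 283.4°; wind correction -2.6° → command heading 280.8°, groundspeed 226.7 kt
Leg 4: desired track 40.7°; wind correction +6.4° → command heading 47.1°, groundspeed 203.1 kt
Leg 5: desired track 186.6°; wind correction -5.5° → command heading 181.1°, groundspeed 193.0 kt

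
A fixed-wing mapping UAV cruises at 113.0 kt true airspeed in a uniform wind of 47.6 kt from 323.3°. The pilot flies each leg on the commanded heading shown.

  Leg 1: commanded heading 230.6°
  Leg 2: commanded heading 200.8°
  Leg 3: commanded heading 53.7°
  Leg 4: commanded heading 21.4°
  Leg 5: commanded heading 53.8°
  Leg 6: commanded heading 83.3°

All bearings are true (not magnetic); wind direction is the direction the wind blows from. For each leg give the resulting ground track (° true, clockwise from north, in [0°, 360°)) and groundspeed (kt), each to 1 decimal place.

Leg 1: track=208.2°, groundspeed=124.7 kt
Leg 2: track=184.6°, groundspeed=144.3 kt
Leg 3: track=76.5°, groundspeed=122.9 kt
Leg 4: track=46.1°, groundspeed=96.7 kt
Leg 5: track=76.6°, groundspeed=123.0 kt
Leg 6: track=100.1°, groundspeed=142.9 kt

Leg 1: heading 230.6°; drift -22.4° → track 208.2°, groundspeed 124.7 kt
Leg 2: heading 200.8°; drift -16.2° → track 184.6°, groundspeed 144.3 kt
Leg 3: heading 53.7°; drift +22.8° → track 76.5°, groundspeed 122.9 kt
Leg 4: heading 21.4°; drift +24.7° → track 46.1°, groundspeed 96.7 kt
Leg 5: heading 53.8°; drift +22.8° → track 76.6°, groundspeed 123.0 kt
Leg 6: heading 83.3°; drift +16.8° → track 100.1°, groundspeed 142.9 kt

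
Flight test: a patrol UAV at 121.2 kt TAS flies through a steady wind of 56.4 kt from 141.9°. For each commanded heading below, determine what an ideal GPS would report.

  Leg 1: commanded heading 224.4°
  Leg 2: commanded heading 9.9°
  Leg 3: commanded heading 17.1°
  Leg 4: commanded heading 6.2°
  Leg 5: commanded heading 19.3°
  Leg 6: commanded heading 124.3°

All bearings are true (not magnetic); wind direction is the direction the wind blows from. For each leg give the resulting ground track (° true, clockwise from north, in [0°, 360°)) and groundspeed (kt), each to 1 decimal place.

Leg 1: heading 224.4°; drift +26.2° → track 250.6°, groundspeed 126.8 kt
Leg 2: heading 9.9°; drift -14.8° → track 355.1°, groundspeed 164.4 kt
Leg 3: heading 17.1°; drift -16.8° → track 0.3°, groundspeed 160.2 kt
Leg 4: heading 6.2°; drift -13.7° → track 352.5°, groundspeed 166.3 kt
Leg 5: heading 19.3°; drift -17.4° → track 1.9°, groundspeed 158.9 kt
Leg 6: heading 124.3°; drift -14.2° → track 110.1°, groundspeed 69.6 kt

Leg 1: track=250.6°, groundspeed=126.8 kt
Leg 2: track=355.1°, groundspeed=164.4 kt
Leg 3: track=0.3°, groundspeed=160.2 kt
Leg 4: track=352.5°, groundspeed=166.3 kt
Leg 5: track=1.9°, groundspeed=158.9 kt
Leg 6: track=110.1°, groundspeed=69.6 kt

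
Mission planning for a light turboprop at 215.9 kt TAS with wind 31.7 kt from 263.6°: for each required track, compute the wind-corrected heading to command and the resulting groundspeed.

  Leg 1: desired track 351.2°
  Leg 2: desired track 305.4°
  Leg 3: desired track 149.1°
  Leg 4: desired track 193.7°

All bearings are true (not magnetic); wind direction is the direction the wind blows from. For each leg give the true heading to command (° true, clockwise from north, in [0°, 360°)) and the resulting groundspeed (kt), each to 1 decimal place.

Leg 1: desired track 351.2°; wind correction -8.4° → command heading 342.8°, groundspeed 212.2 kt
Leg 2: desired track 305.4°; wind correction -5.6° → command heading 299.8°, groundspeed 191.2 kt
Leg 3: desired track 149.1°; wind correction +7.7° → command heading 156.8°, groundspeed 227.1 kt
Leg 4: desired track 193.7°; wind correction +7.9° → command heading 201.6°, groundspeed 202.9 kt

Leg 1: heading=342.8°, groundspeed=212.2 kt
Leg 2: heading=299.8°, groundspeed=191.2 kt
Leg 3: heading=156.8°, groundspeed=227.1 kt
Leg 4: heading=201.6°, groundspeed=202.9 kt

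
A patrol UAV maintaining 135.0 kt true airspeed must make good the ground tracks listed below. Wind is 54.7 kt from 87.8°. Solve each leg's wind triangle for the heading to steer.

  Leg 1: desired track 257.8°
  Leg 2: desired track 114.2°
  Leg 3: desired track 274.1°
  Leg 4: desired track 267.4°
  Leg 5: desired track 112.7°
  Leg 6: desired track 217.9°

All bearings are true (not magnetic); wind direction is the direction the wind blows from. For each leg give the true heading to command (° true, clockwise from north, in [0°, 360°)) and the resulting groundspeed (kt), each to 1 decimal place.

Leg 1: desired track 257.8°; wind correction -4.0° → command heading 253.8°, groundspeed 188.5 kt
Leg 2: desired track 114.2°; wind correction -10.4° → command heading 103.8°, groundspeed 83.8 kt
Leg 3: desired track 274.1°; wind correction +2.5° → command heading 276.6°, groundspeed 189.2 kt
Leg 4: desired track 267.4°; wind correction -0.2° → command heading 267.2°, groundspeed 189.7 kt
Leg 5: desired track 112.7°; wind correction -9.8° → command heading 102.9°, groundspeed 83.4 kt
Leg 6: desired track 217.9°; wind correction -18.1° → command heading 199.8°, groundspeed 163.6 kt

Leg 1: heading=253.8°, groundspeed=188.5 kt
Leg 2: heading=103.8°, groundspeed=83.8 kt
Leg 3: heading=276.6°, groundspeed=189.2 kt
Leg 4: heading=267.2°, groundspeed=189.7 kt
Leg 5: heading=102.9°, groundspeed=83.4 kt
Leg 6: heading=199.8°, groundspeed=163.6 kt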